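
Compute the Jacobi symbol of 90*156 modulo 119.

By multiplicativity, (90·156/119) = (90/119)·(156/119).
First factor (90/119):
(90/119)
  = (45/119)    [119 ≡ 7 mod 8 ⇒ (2/119) = +1]
  = (119/45)    [QR: 45 ≡ 1 mod 4, sign kept]
  = (29/45)    [119 ≡ 29 mod 45]
  = (45/29)    [QR: 29 ≡ 1 mod 4, sign kept]
  = (16/29)    [45 ≡ 16 mod 29]
  = (1/29)    [29 ≡ 5 mod 8 ⇒ (2/29)^4 = +1]
  = 1    [(1/29) = 1]
Second factor (156/119):
(156/119)
  = (37/119)    [156 ≡ 37 mod 119]
  = (119/37)    [QR: 37 ≡ 1 mod 4, sign kept]
  = (8/37)    [119 ≡ 8 mod 37]
  = -(1/37)    [37 ≡ 5 mod 8 ⇒ (2/37)^3 = -1]
  = -1    [(1/37) = 1]
Product: (1)·(-1) = -1.

-1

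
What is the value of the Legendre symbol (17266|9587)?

-1

(17266|9587)
  = (7679|9587)    [17266 ≡ 7679 mod 9587]
  = -(9587|7679)    [QR: both ≡ 3 mod 4, sign flips]
  = -(1908|7679)    [9587 ≡ 1908 mod 7679]
  = -(477|7679)    [7679 ≡ 7 mod 8 ⇒ (2|7679)^2 = +1]
  = -(7679|477)    [QR: 477 ≡ 1 mod 4, sign kept]
  = -(47|477)    [7679 ≡ 47 mod 477]
  = -(477|47)    [QR: 477 ≡ 1 mod 4, sign kept]
  = -(7|47)    [477 ≡ 7 mod 47]
  = (47|7)    [QR: both ≡ 3 mod 4, sign flips]
  = (5|7)    [47 ≡ 5 mod 7]
  = (7|5)    [QR: 5 ≡ 1 mod 4, sign kept]
  = (2|5)    [7 ≡ 2 mod 5]
  = -(1|5)    [5 ≡ 5 mod 8 ⇒ (2|5) = -1]
  = -1    [(1|5) = 1]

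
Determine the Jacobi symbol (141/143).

-1

141 ≡ 1 (mod 4), so quadratic reciprocity gives (141/143) = (143/141). Reduce: 143 ≡ 2 (mod 141). Now have (2/141).
Factor out 2: 2 = 2. Since 141 ≡ 5 (mod 8), (2/141) = -1. Now have -(1/141).
(1/141) = 1. Collecting the sign factors: -1.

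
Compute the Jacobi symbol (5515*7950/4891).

-1

By multiplicativity, (5515·7950/4891) = (5515/4891)·(7950/4891).
First factor (5515/4891):
(5515/4891)
  = (624/4891)    [5515 ≡ 624 mod 4891]
  = (39/4891)    [4891 ≡ 3 mod 8 ⇒ (2/4891)^4 = +1]
  = -(4891/39)    [QR: both ≡ 3 mod 4, sign flips]
  = -(16/39)    [4891 ≡ 16 mod 39]
  = -(1/39)    [39 ≡ 7 mod 8 ⇒ (2/39)^4 = +1]
  = -1    [(1/39) = 1]
Second factor (7950/4891):
(7950/4891)
  = (3059/4891)    [7950 ≡ 3059 mod 4891]
  = -(4891/3059)    [QR: both ≡ 3 mod 4, sign flips]
  = -(1832/3059)    [4891 ≡ 1832 mod 3059]
  = (229/3059)    [3059 ≡ 3 mod 8 ⇒ (2/3059)^3 = -1]
  = (3059/229)    [QR: 229 ≡ 1 mod 4, sign kept]
  = (82/229)    [3059 ≡ 82 mod 229]
  = -(41/229)    [229 ≡ 5 mod 8 ⇒ (2/229) = -1]
  = -(229/41)    [QR: 41 ≡ 1 mod 4, sign kept]
  = -(24/41)    [229 ≡ 24 mod 41]
  = -(3/41)    [41 ≡ 1 mod 8 ⇒ (2/41)^3 = +1]
  = -(41/3)    [QR: 41 ≡ 1 mod 4, sign kept]
  = -(2/3)    [41 ≡ 2 mod 3]
  = (1/3)    [3 ≡ 3 mod 8 ⇒ (2/3) = -1]
  = 1    [(1/3) = 1]
Product: (-1)·(1) = -1.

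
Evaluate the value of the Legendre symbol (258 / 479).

Factor out 2: 258 = 2·129. Since 479 ≡ 7 (mod 8), (2 / 479) = +1. Now have (129 / 479).
129 ≡ 1 (mod 4), so quadratic reciprocity gives (129 / 479) = (479 / 129). Reduce: 479 ≡ 92 (mod 129). Now have (92 / 129).
Factor out 2: 92 = 2^2·23. Since 129 ≡ 1 (mod 8), (2 / 129) = +1, and (2 / 129)^2 = +1. Now have (23 / 129).
129 ≡ 1 (mod 4), so quadratic reciprocity gives (23 / 129) = (129 / 23). Reduce: 129 ≡ 14 (mod 23). Now have (14 / 23).
Factor out 2: 14 = 2·7. Since 23 ≡ 7 (mod 8), (2 / 23) = +1. Now have (7 / 23).
Both 7 ≡ 3 and 23 ≡ 3 (mod 4), so reciprocity gives (7 / 23) = -(23 / 7). Reduce: 23 ≡ 2 (mod 7). Now have -(2 / 7).
Factor out 2: 2 = 2. Since 7 ≡ 7 (mod 8), (2 / 7) = +1. Now have -(1 / 7).
(1 / 7) = 1. Collecting the sign factors: -1.

-1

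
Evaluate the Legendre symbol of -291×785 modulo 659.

1

By multiplicativity, (-291·785 / 659) = (-291 / 659)·(785 / 659).
First factor (-291 / 659):
(-291 / 659)
  = (368 / 659)    [-291 ≡ 368 mod 659]
  = (23 / 659)    [659 ≡ 3 mod 8 ⇒ (2 / 659)^4 = +1]
  = -(659 / 23)    [QR: both ≡ 3 mod 4, sign flips]
  = -(15 / 23)    [659 ≡ 15 mod 23]
  = (23 / 15)    [QR: both ≡ 3 mod 4, sign flips]
  = (8 / 15)    [23 ≡ 8 mod 15]
  = (1 / 15)    [15 ≡ 7 mod 8 ⇒ (2 / 15)^3 = +1]
  = 1    [(1 / 15) = 1]
Second factor (785 / 659):
(785 / 659)
  = (126 / 659)    [785 ≡ 126 mod 659]
  = -(63 / 659)    [659 ≡ 3 mod 8 ⇒ (2 / 659) = -1]
  = (659 / 63)    [QR: both ≡ 3 mod 4, sign flips]
  = (29 / 63)    [659 ≡ 29 mod 63]
  = (63 / 29)    [QR: 29 ≡ 1 mod 4, sign kept]
  = (5 / 29)    [63 ≡ 5 mod 29]
  = (29 / 5)    [QR: 5 ≡ 1 mod 4, sign kept]
  = (4 / 5)    [29 ≡ 4 mod 5]
  = (1 / 5)    [5 ≡ 5 mod 8 ⇒ (2 / 5)^2 = +1]
  = 1    [(1 / 5) = 1]
Product: (1)·(1) = 1.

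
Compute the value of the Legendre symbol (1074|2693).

-1

Factor out 2: 1074 = 2·537. Since 2693 ≡ 5 (mod 8), (2|2693) = -1. Now have -(537|2693).
537 ≡ 1 (mod 4), so quadratic reciprocity gives (537|2693) = (2693|537). Reduce: 2693 ≡ 8 (mod 537). Now have -(8|537).
Factor out 2: 8 = 2^3. Since 537 ≡ 1 (mod 8), (2|537) = +1, and (2|537)^3 = +1. Now have -(1|537).
(1|537) = 1. Collecting the sign factors: -1.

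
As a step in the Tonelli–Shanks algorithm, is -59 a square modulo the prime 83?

(-59|83)
  = (24|83)    [-59 ≡ 24 mod 83]
  = -(3|83)    [83 ≡ 3 mod 8 ⇒ (2|83)^3 = -1]
  = (83|3)    [QR: both ≡ 3 mod 4, sign flips]
  = (2|3)    [83 ≡ 2 mod 3]
  = -(1|3)    [3 ≡ 3 mod 8 ⇒ (2|3) = -1]
  = -1    [(1|3) = 1]
The Legendre symbol is -1, so x^2 ≡ -59 (mod 83) has no solution.

no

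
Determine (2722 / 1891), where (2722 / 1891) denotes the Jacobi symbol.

-1

Reduce the numerator: 2722 ≡ 831 (mod 1891), so (2722 / 1891) = (831 / 1891).
Both 831 ≡ 3 and 1891 ≡ 3 (mod 4), so reciprocity gives (831 / 1891) = -(1891 / 831). Reduce: 1891 ≡ 229 (mod 831). Now have -(229 / 831).
229 ≡ 1 (mod 4), so quadratic reciprocity gives (229 / 831) = (831 / 229). Reduce: 831 ≡ 144 (mod 229). Now have -(144 / 229).
Factor out 2: 144 = 2^4·9. Since 229 ≡ 5 (mod 8), (2 / 229) = -1, and (2 / 229)^4 = +1. Now have -(9 / 229).
9 ≡ 1 (mod 4), so quadratic reciprocity gives (9 / 229) = (229 / 9). Reduce: 229 ≡ 4 (mod 9). Now have -(4 / 9).
Factor out 2: 4 = 2^2. Since 9 ≡ 1 (mod 8), (2 / 9) = +1, and (2 / 9)^2 = +1. Now have -(1 / 9).
(1 / 9) = 1. Collecting the sign factors: -1.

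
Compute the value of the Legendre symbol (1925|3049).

(1925|3049)
  = (3049|1925)    [QR: 1925 ≡ 1 mod 4, sign kept]
  = (1124|1925)    [3049 ≡ 1124 mod 1925]
  = (281|1925)    [1925 ≡ 5 mod 8 ⇒ (2|1925)^2 = +1]
  = (1925|281)    [QR: 281 ≡ 1 mod 4, sign kept]
  = (239|281)    [1925 ≡ 239 mod 281]
  = (281|239)    [QR: 281 ≡ 1 mod 4, sign kept]
  = (42|239)    [281 ≡ 42 mod 239]
  = (21|239)    [239 ≡ 7 mod 8 ⇒ (2|239) = +1]
  = (239|21)    [QR: 21 ≡ 1 mod 4, sign kept]
  = (8|21)    [239 ≡ 8 mod 21]
  = -(1|21)    [21 ≡ 5 mod 8 ⇒ (2|21)^3 = -1]
  = -1    [(1|21) = 1]

-1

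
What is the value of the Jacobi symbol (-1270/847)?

1

(-1270/847)
  = -(1270/847)    [847 ≡ 3 mod 4 ⇒ (-1/847) = -1]
  = -(423/847)    [1270 ≡ 423 mod 847]
  = (847/423)    [QR: both ≡ 3 mod 4, sign flips]
  = (1/423)    [847 ≡ 1 mod 423]
  = 1    [(1/423) = 1]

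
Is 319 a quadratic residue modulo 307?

(319|307)
  = (12|307)    [319 ≡ 12 mod 307]
  = (3|307)    [307 ≡ 3 mod 8 ⇒ (2|307)^2 = +1]
  = -(307|3)    [QR: both ≡ 3 mod 4, sign flips]
  = -(1|3)    [307 ≡ 1 mod 3]
  = -1    [(1|3) = 1]
The Legendre symbol is -1, so x^2 ≡ 319 (mod 307) has no solution.

no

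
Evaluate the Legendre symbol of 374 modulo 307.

-1

Reduce the numerator: 374 ≡ 67 (mod 307), so (374 / 307) = (67 / 307).
Both 67 ≡ 3 and 307 ≡ 3 (mod 4), so reciprocity gives (67 / 307) = -(307 / 67). Reduce: 307 ≡ 39 (mod 67). Now have -(39 / 67).
Both 39 ≡ 3 and 67 ≡ 3 (mod 4), so reciprocity gives (39 / 67) = -(67 / 39). Reduce: 67 ≡ 28 (mod 39). Now have (28 / 39).
Factor out 2: 28 = 2^2·7. Since 39 ≡ 7 (mod 8), (2 / 39) = +1, and (2 / 39)^2 = +1. Now have (7 / 39).
Both 7 ≡ 3 and 39 ≡ 3 (mod 4), so reciprocity gives (7 / 39) = -(39 / 7). Reduce: 39 ≡ 4 (mod 7). Now have -(4 / 7).
Factor out 2: 4 = 2^2. Since 7 ≡ 7 (mod 8), (2 / 7) = +1, and (2 / 7)^2 = +1. Now have -(1 / 7).
(1 / 7) = 1. Collecting the sign factors: -1.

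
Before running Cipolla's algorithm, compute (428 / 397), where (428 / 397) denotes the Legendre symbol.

(428 / 397)
  = (31 / 397)    [428 ≡ 31 mod 397]
  = (397 / 31)    [QR: 397 ≡ 1 mod 4, sign kept]
  = (25 / 31)    [397 ≡ 25 mod 31]
  = (31 / 25)    [QR: 25 ≡ 1 mod 4, sign kept]
  = (6 / 25)    [31 ≡ 6 mod 25]
  = (3 / 25)    [25 ≡ 1 mod 8 ⇒ (2 / 25) = +1]
  = (25 / 3)    [QR: 25 ≡ 1 mod 4, sign kept]
  = (1 / 3)    [25 ≡ 1 mod 3]
  = 1    [(1 / 3) = 1]

1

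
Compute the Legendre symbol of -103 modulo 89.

-1

Pull out -1: (-103/89) = (-1/89)·(103/89). Since 89 ≡ 1 (mod 4), (-1/89) = +1. Now have (103/89).
Reduce the numerator: 103 ≡ 14 (mod 89), so (103/89) = (14/89).
Factor out 2: 14 = 2·7. Since 89 ≡ 1 (mod 8), (2/89) = +1. Now have (7/89).
89 ≡ 1 (mod 4), so quadratic reciprocity gives (7/89) = (89/7). Reduce: 89 ≡ 5 (mod 7). Now have (5/7).
5 ≡ 1 (mod 4), so quadratic reciprocity gives (5/7) = (7/5). Reduce: 7 ≡ 2 (mod 5). Now have (2/5).
Factor out 2: 2 = 2. Since 5 ≡ 5 (mod 8), (2/5) = -1. Now have -(1/5).
(1/5) = 1. Collecting the sign factors: -1.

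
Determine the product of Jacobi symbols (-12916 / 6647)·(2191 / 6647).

-1

By multiplicativity, (-12916·2191 / 6647) = (-12916 / 6647)·(2191 / 6647).
First factor (-12916 / 6647):
Reduce the numerator: -12916 ≡ 378 (mod 6647), so (-12916 / 6647) = (378 / 6647).
Factor out 2: 378 = 2·189. Since 6647 ≡ 7 (mod 8), (2 / 6647) = +1. Now have (189 / 6647).
189 ≡ 1 (mod 4), so quadratic reciprocity gives (189 / 6647) = (6647 / 189). Reduce: 6647 ≡ 32 (mod 189). Now have (32 / 189).
Factor out 2: 32 = 2^5. Since 189 ≡ 5 (mod 8), (2 / 189) = -1, and (2 / 189)^5 = -1. Now have -(1 / 189).
(1 / 189) = 1. Collecting the sign factors: -1.
Second factor (2191 / 6647):
Both 2191 ≡ 3 and 6647 ≡ 3 (mod 4), so reciprocity gives (2191 / 6647) = -(6647 / 2191). Reduce: 6647 ≡ 74 (mod 2191). Now have -(74 / 2191).
Factor out 2: 74 = 2·37. Since 2191 ≡ 7 (mod 8), (2 / 2191) = +1. Now have -(37 / 2191).
37 ≡ 1 (mod 4), so quadratic reciprocity gives (37 / 2191) = (2191 / 37). Reduce: 2191 ≡ 8 (mod 37). Now have -(8 / 37).
Factor out 2: 8 = 2^3. Since 37 ≡ 5 (mod 8), (2 / 37) = -1, and (2 / 37)^3 = -1. Now have (1 / 37).
(1 / 37) = 1. Collecting the sign factors: 1.
Product: (-1)·(1) = -1.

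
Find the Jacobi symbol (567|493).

Reduce the numerator: 567 ≡ 74 (mod 493), so (567|493) = (74|493).
Factor out 2: 74 = 2·37. Since 493 ≡ 5 (mod 8), (2|493) = -1. Now have -(37|493).
37 ≡ 1 (mod 4), so quadratic reciprocity gives (37|493) = (493|37). Reduce: 493 ≡ 12 (mod 37). Now have -(12|37).
Factor out 2: 12 = 2^2·3. Since 37 ≡ 5 (mod 8), (2|37) = -1, and (2|37)^2 = +1. Now have -(3|37).
37 ≡ 1 (mod 4), so quadratic reciprocity gives (3|37) = (37|3). Reduce: 37 ≡ 1 (mod 3). Now have -(1|3).
(1|3) = 1. Collecting the sign factors: -1.

-1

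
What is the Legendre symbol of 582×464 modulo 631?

-1

By multiplicativity, (582·464 / 631) = (582 / 631)·(464 / 631).
First factor (582 / 631):
(582 / 631)
  = (291 / 631)    [631 ≡ 7 mod 8 ⇒ (2 / 631) = +1]
  = -(631 / 291)    [QR: both ≡ 3 mod 4, sign flips]
  = -(49 / 291)    [631 ≡ 49 mod 291]
  = -(291 / 49)    [QR: 49 ≡ 1 mod 4, sign kept]
  = -(46 / 49)    [291 ≡ 46 mod 49]
  = -(23 / 49)    [49 ≡ 1 mod 8 ⇒ (2 / 49) = +1]
  = -(49 / 23)    [QR: 49 ≡ 1 mod 4, sign kept]
  = -(3 / 23)    [49 ≡ 3 mod 23]
  = (23 / 3)    [QR: both ≡ 3 mod 4, sign flips]
  = (2 / 3)    [23 ≡ 2 mod 3]
  = -(1 / 3)    [3 ≡ 3 mod 8 ⇒ (2 / 3) = -1]
  = -1    [(1 / 3) = 1]
Second factor (464 / 631):
(464 / 631)
  = (29 / 631)    [631 ≡ 7 mod 8 ⇒ (2 / 631)^4 = +1]
  = (631 / 29)    [QR: 29 ≡ 1 mod 4, sign kept]
  = (22 / 29)    [631 ≡ 22 mod 29]
  = -(11 / 29)    [29 ≡ 5 mod 8 ⇒ (2 / 29) = -1]
  = -(29 / 11)    [QR: 29 ≡ 1 mod 4, sign kept]
  = -(7 / 11)    [29 ≡ 7 mod 11]
  = (11 / 7)    [QR: both ≡ 3 mod 4, sign flips]
  = (4 / 7)    [11 ≡ 4 mod 7]
  = (1 / 7)    [7 ≡ 7 mod 8 ⇒ (2 / 7)^2 = +1]
  = 1    [(1 / 7) = 1]
Product: (-1)·(1) = -1.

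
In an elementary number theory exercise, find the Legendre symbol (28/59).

1

Factor out 2: 28 = 2^2·7. Since 59 ≡ 3 (mod 8), (2/59) = -1, and (2/59)^2 = +1. Now have (7/59).
Both 7 ≡ 3 and 59 ≡ 3 (mod 4), so reciprocity gives (7/59) = -(59/7). Reduce: 59 ≡ 3 (mod 7). Now have -(3/7).
Both 3 ≡ 3 and 7 ≡ 3 (mod 4), so reciprocity gives (3/7) = -(7/3). Reduce: 7 ≡ 1 (mod 3). Now have (1/3).
(1/3) = 1. Collecting the sign factors: 1.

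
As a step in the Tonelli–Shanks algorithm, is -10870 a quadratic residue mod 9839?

no

Reduce the numerator: -10870 ≡ 8808 (mod 9839), so (-10870|9839) = (8808|9839).
Factor out 2: 8808 = 2^3·1101. Since 9839 ≡ 7 (mod 8), (2|9839) = +1, and (2|9839)^3 = +1. Now have (1101|9839).
1101 ≡ 1 (mod 4), so quadratic reciprocity gives (1101|9839) = (9839|1101). Reduce: 9839 ≡ 1031 (mod 1101). Now have (1031|1101).
1101 ≡ 1 (mod 4), so quadratic reciprocity gives (1031|1101) = (1101|1031). Reduce: 1101 ≡ 70 (mod 1031). Now have (70|1031).
Factor out 2: 70 = 2·35. Since 1031 ≡ 7 (mod 8), (2|1031) = +1. Now have (35|1031).
Both 35 ≡ 3 and 1031 ≡ 3 (mod 4), so reciprocity gives (35|1031) = -(1031|35). Reduce: 1031 ≡ 16 (mod 35). Now have -(16|35).
Factor out 2: 16 = 2^4. Since 35 ≡ 3 (mod 8), (2|35) = -1, and (2|35)^4 = +1. Now have -(1|35).
(1|35) = 1. Collecting the sign factors: -1.
The Legendre symbol is -1, so x^2 ≡ -10870 (mod 9839) has no solution.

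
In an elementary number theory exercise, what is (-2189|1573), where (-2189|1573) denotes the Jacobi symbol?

Reduce the numerator: -2189 ≡ 957 (mod 1573), so (-2189|1573) = (957|1573).
957 ≡ 1 (mod 4), so quadratic reciprocity gives (957|1573) = (1573|957). Reduce: 1573 ≡ 616 (mod 957). Now have (616|957).
Factor out 2: 616 = 2^3·77. Since 957 ≡ 5 (mod 8), (2|957) = -1, and (2|957)^3 = -1. Now have -(77|957).
77 ≡ 1 (mod 4), so quadratic reciprocity gives (77|957) = (957|77). Reduce: 957 ≡ 33 (mod 77). Now have -(33|77).
33 ≡ 1 (mod 4), so quadratic reciprocity gives (33|77) = (77|33). Reduce: 77 ≡ 11 (mod 33). Now have -(11|33).
33 ≡ 1 (mod 4), so quadratic reciprocity gives (11|33) = (33|11). Reduce: 33 ≡ 0 (mod 11). Now have -(0|11).
The numerator is now 0 with denominator 11 > 1: the symbol is 0.

0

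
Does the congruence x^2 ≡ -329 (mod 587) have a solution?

no

Pull out -1: (-329/587) = (-1/587)·(329/587). Since 587 ≡ 3 (mod 4), (-1/587) = -1. Now have -(329/587).
329 ≡ 1 (mod 4), so quadratic reciprocity gives (329/587) = (587/329). Reduce: 587 ≡ 258 (mod 329). Now have -(258/329).
Factor out 2: 258 = 2·129. Since 329 ≡ 1 (mod 8), (2/329) = +1. Now have -(129/329).
129 ≡ 1 (mod 4), so quadratic reciprocity gives (129/329) = (329/129). Reduce: 329 ≡ 71 (mod 129). Now have -(71/129).
129 ≡ 1 (mod 4), so quadratic reciprocity gives (71/129) = (129/71). Reduce: 129 ≡ 58 (mod 71). Now have -(58/71).
Factor out 2: 58 = 2·29. Since 71 ≡ 7 (mod 8), (2/71) = +1. Now have -(29/71).
29 ≡ 1 (mod 4), so quadratic reciprocity gives (29/71) = (71/29). Reduce: 71 ≡ 13 (mod 29). Now have -(13/29).
13 ≡ 1 (mod 4), so quadratic reciprocity gives (13/29) = (29/13). Reduce: 29 ≡ 3 (mod 13). Now have -(3/13).
13 ≡ 1 (mod 4), so quadratic reciprocity gives (3/13) = (13/3). Reduce: 13 ≡ 1 (mod 3). Now have -(1/3).
(1/3) = 1. Collecting the sign factors: -1.
(-329/587) = -1, and 587 is prime, so -329 is not a quadratic residue mod 587.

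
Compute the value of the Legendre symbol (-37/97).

-1

Reduce the numerator: -37 ≡ 60 (mod 97), so (-37/97) = (60/97).
Factor out 2: 60 = 2^2·15. Since 97 ≡ 1 (mod 8), (2/97) = +1, and (2/97)^2 = +1. Now have (15/97).
97 ≡ 1 (mod 4), so quadratic reciprocity gives (15/97) = (97/15). Reduce: 97 ≡ 7 (mod 15). Now have (7/15).
Both 7 ≡ 3 and 15 ≡ 3 (mod 4), so reciprocity gives (7/15) = -(15/7). Reduce: 15 ≡ 1 (mod 7). Now have -(1/7).
(1/7) = 1. Collecting the sign factors: -1.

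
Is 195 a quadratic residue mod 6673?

(195|6673)
  = (6673|195)    [QR: 6673 ≡ 1 mod 4, sign kept]
  = (43|195)    [6673 ≡ 43 mod 195]
  = -(195|43)    [QR: both ≡ 3 mod 4, sign flips]
  = -(23|43)    [195 ≡ 23 mod 43]
  = (43|23)    [QR: both ≡ 3 mod 4, sign flips]
  = (20|23)    [43 ≡ 20 mod 23]
  = (5|23)    [23 ≡ 7 mod 8 ⇒ (2|23)^2 = +1]
  = (23|5)    [QR: 5 ≡ 1 mod 4, sign kept]
  = (3|5)    [23 ≡ 3 mod 5]
  = (5|3)    [QR: 5 ≡ 1 mod 4, sign kept]
  = (2|3)    [5 ≡ 2 mod 3]
  = -(1|3)    [3 ≡ 3 mod 8 ⇒ (2|3) = -1]
  = -1    [(1|3) = 1]
(195|6673) = -1, and 6673 is prime, so 195 is not a quadratic residue mod 6673.

no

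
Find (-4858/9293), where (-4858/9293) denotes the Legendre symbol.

-1

Reduce the numerator: -4858 ≡ 4435 (mod 9293), so (-4858/9293) = (4435/9293).
9293 ≡ 1 (mod 4), so quadratic reciprocity gives (4435/9293) = (9293/4435). Reduce: 9293 ≡ 423 (mod 4435). Now have (423/4435).
Both 423 ≡ 3 and 4435 ≡ 3 (mod 4), so reciprocity gives (423/4435) = -(4435/423). Reduce: 4435 ≡ 205 (mod 423). Now have -(205/423).
205 ≡ 1 (mod 4), so quadratic reciprocity gives (205/423) = (423/205). Reduce: 423 ≡ 13 (mod 205). Now have -(13/205).
13 ≡ 1 (mod 4), so quadratic reciprocity gives (13/205) = (205/13). Reduce: 205 ≡ 10 (mod 13). Now have -(10/13).
Factor out 2: 10 = 2·5. Since 13 ≡ 5 (mod 8), (2/13) = -1. Now have (5/13).
5 ≡ 1 (mod 4), so quadratic reciprocity gives (5/13) = (13/5). Reduce: 13 ≡ 3 (mod 5). Now have (3/5).
5 ≡ 1 (mod 4), so quadratic reciprocity gives (3/5) = (5/3). Reduce: 5 ≡ 2 (mod 3). Now have (2/3).
Factor out 2: 2 = 2. Since 3 ≡ 3 (mod 8), (2/3) = -1. Now have -(1/3).
(1/3) = 1. Collecting the sign factors: -1.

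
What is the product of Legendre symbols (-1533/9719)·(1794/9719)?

By multiplicativity, (-1533·1794/9719) = (-1533/9719)·(1794/9719).
First factor (-1533/9719):
(-1533/9719)
  = (8186/9719)    [-1533 ≡ 8186 mod 9719]
  = (4093/9719)    [9719 ≡ 7 mod 8 ⇒ (2/9719) = +1]
  = (9719/4093)    [QR: 4093 ≡ 1 mod 4, sign kept]
  = (1533/4093)    [9719 ≡ 1533 mod 4093]
  = (4093/1533)    [QR: 1533 ≡ 1 mod 4, sign kept]
  = (1027/1533)    [4093 ≡ 1027 mod 1533]
  = (1533/1027)    [QR: 1533 ≡ 1 mod 4, sign kept]
  = (506/1027)    [1533 ≡ 506 mod 1027]
  = -(253/1027)    [1027 ≡ 3 mod 8 ⇒ (2/1027) = -1]
  = -(1027/253)    [QR: 253 ≡ 1 mod 4, sign kept]
  = -(15/253)    [1027 ≡ 15 mod 253]
  = -(253/15)    [QR: 253 ≡ 1 mod 4, sign kept]
  = -(13/15)    [253 ≡ 13 mod 15]
  = -(15/13)    [QR: 13 ≡ 1 mod 4, sign kept]
  = -(2/13)    [15 ≡ 2 mod 13]
  = (1/13)    [13 ≡ 5 mod 8 ⇒ (2/13) = -1]
  = 1    [(1/13) = 1]
Second factor (1794/9719):
(1794/9719)
  = (897/9719)    [9719 ≡ 7 mod 8 ⇒ (2/9719) = +1]
  = (9719/897)    [QR: 897 ≡ 1 mod 4, sign kept]
  = (749/897)    [9719 ≡ 749 mod 897]
  = (897/749)    [QR: 749 ≡ 1 mod 4, sign kept]
  = (148/749)    [897 ≡ 148 mod 749]
  = (37/749)    [749 ≡ 5 mod 8 ⇒ (2/749)^2 = +1]
  = (749/37)    [QR: 37 ≡ 1 mod 4, sign kept]
  = (9/37)    [749 ≡ 9 mod 37]
  = (37/9)    [QR: 9 ≡ 1 mod 4, sign kept]
  = (1/9)    [37 ≡ 1 mod 9]
  = 1    [(1/9) = 1]
Product: (1)·(1) = 1.

1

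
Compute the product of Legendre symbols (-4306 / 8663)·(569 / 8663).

-1

By multiplicativity, (-4306·569 / 8663) = (-4306 / 8663)·(569 / 8663).
First factor (-4306 / 8663):
(-4306 / 8663)
  = -(4306 / 8663)    [8663 ≡ 3 mod 4 ⇒ (-1 / 8663) = -1]
  = -(2153 / 8663)    [8663 ≡ 7 mod 8 ⇒ (2 / 8663) = +1]
  = -(8663 / 2153)    [QR: 2153 ≡ 1 mod 4, sign kept]
  = -(51 / 2153)    [8663 ≡ 51 mod 2153]
  = -(2153 / 51)    [QR: 2153 ≡ 1 mod 4, sign kept]
  = -(11 / 51)    [2153 ≡ 11 mod 51]
  = (51 / 11)    [QR: both ≡ 3 mod 4, sign flips]
  = (7 / 11)    [51 ≡ 7 mod 11]
  = -(11 / 7)    [QR: both ≡ 3 mod 4, sign flips]
  = -(4 / 7)    [11 ≡ 4 mod 7]
  = -(1 / 7)    [7 ≡ 7 mod 8 ⇒ (2 / 7)^2 = +1]
  = -1    [(1 / 7) = 1]
Second factor (569 / 8663):
(569 / 8663)
  = (8663 / 569)    [QR: 569 ≡ 1 mod 4, sign kept]
  = (128 / 569)    [8663 ≡ 128 mod 569]
  = (1 / 569)    [569 ≡ 1 mod 8 ⇒ (2 / 569)^7 = +1]
  = 1    [(1 / 569) = 1]
Product: (-1)·(1) = -1.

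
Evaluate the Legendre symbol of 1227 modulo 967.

1

(1227/967)
  = (260/967)    [1227 ≡ 260 mod 967]
  = (65/967)    [967 ≡ 7 mod 8 ⇒ (2/967)^2 = +1]
  = (967/65)    [QR: 65 ≡ 1 mod 4, sign kept]
  = (57/65)    [967 ≡ 57 mod 65]
  = (65/57)    [QR: 57 ≡ 1 mod 4, sign kept]
  = (8/57)    [65 ≡ 8 mod 57]
  = (1/57)    [57 ≡ 1 mod 8 ⇒ (2/57)^3 = +1]
  = 1    [(1/57) = 1]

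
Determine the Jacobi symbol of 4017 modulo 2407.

-1

Reduce the numerator: 4017 ≡ 1610 (mod 2407), so (4017 / 2407) = (1610 / 2407).
Factor out 2: 1610 = 2·805. Since 2407 ≡ 7 (mod 8), (2 / 2407) = +1. Now have (805 / 2407).
805 ≡ 1 (mod 4), so quadratic reciprocity gives (805 / 2407) = (2407 / 805). Reduce: 2407 ≡ 797 (mod 805). Now have (797 / 805).
797 ≡ 1 (mod 4), so quadratic reciprocity gives (797 / 805) = (805 / 797). Reduce: 805 ≡ 8 (mod 797). Now have (8 / 797).
Factor out 2: 8 = 2^3. Since 797 ≡ 5 (mod 8), (2 / 797) = -1, and (2 / 797)^3 = -1. Now have -(1 / 797).
(1 / 797) = 1. Collecting the sign factors: -1.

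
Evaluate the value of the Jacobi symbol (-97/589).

-1

Pull out -1: (-97/589) = (-1/589)·(97/589). Since 589 ≡ 1 (mod 4), (-1/589) = +1. Now have (97/589).
97 ≡ 1 (mod 4), so quadratic reciprocity gives (97/589) = (589/97). Reduce: 589 ≡ 7 (mod 97). Now have (7/97).
97 ≡ 1 (mod 4), so quadratic reciprocity gives (7/97) = (97/7). Reduce: 97 ≡ 6 (mod 7). Now have (6/7).
Factor out 2: 6 = 2·3. Since 7 ≡ 7 (mod 8), (2/7) = +1. Now have (3/7).
Both 3 ≡ 3 and 7 ≡ 3 (mod 4), so reciprocity gives (3/7) = -(7/3). Reduce: 7 ≡ 1 (mod 3). Now have -(1/3).
(1/3) = 1. Collecting the sign factors: -1.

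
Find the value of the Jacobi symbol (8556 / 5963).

-1

(8556 / 5963)
  = (2593 / 5963)    [8556 ≡ 2593 mod 5963]
  = (5963 / 2593)    [QR: 2593 ≡ 1 mod 4, sign kept]
  = (777 / 2593)    [5963 ≡ 777 mod 2593]
  = (2593 / 777)    [QR: 777 ≡ 1 mod 4, sign kept]
  = (262 / 777)    [2593 ≡ 262 mod 777]
  = (131 / 777)    [777 ≡ 1 mod 8 ⇒ (2 / 777) = +1]
  = (777 / 131)    [QR: 777 ≡ 1 mod 4, sign kept]
  = (122 / 131)    [777 ≡ 122 mod 131]
  = -(61 / 131)    [131 ≡ 3 mod 8 ⇒ (2 / 131) = -1]
  = -(131 / 61)    [QR: 61 ≡ 1 mod 4, sign kept]
  = -(9 / 61)    [131 ≡ 9 mod 61]
  = -(61 / 9)    [QR: 9 ≡ 1 mod 4, sign kept]
  = -(7 / 9)    [61 ≡ 7 mod 9]
  = -(9 / 7)    [QR: 9 ≡ 1 mod 4, sign kept]
  = -(2 / 7)    [9 ≡ 2 mod 7]
  = -(1 / 7)    [7 ≡ 7 mod 8 ⇒ (2 / 7) = +1]
  = -1    [(1 / 7) = 1]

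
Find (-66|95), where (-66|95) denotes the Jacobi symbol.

(-66|95)
  = -(66|95)    [95 ≡ 3 mod 4 ⇒ (-1|95) = -1]
  = -(33|95)    [95 ≡ 7 mod 8 ⇒ (2|95) = +1]
  = -(95|33)    [QR: 33 ≡ 1 mod 4, sign kept]
  = -(29|33)    [95 ≡ 29 mod 33]
  = -(33|29)    [QR: 29 ≡ 1 mod 4, sign kept]
  = -(4|29)    [33 ≡ 4 mod 29]
  = -(1|29)    [29 ≡ 5 mod 8 ⇒ (2|29)^2 = +1]
  = -1    [(1|29) = 1]

-1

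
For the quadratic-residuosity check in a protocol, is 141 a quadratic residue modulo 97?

(141/97)
  = (44/97)    [141 ≡ 44 mod 97]
  = (11/97)    [97 ≡ 1 mod 8 ⇒ (2/97)^2 = +1]
  = (97/11)    [QR: 97 ≡ 1 mod 4, sign kept]
  = (9/11)    [97 ≡ 9 mod 11]
  = (11/9)    [QR: 9 ≡ 1 mod 4, sign kept]
  = (2/9)    [11 ≡ 2 mod 9]
  = (1/9)    [9 ≡ 1 mod 8 ⇒ (2/9) = +1]
  = 1    [(1/9) = 1]
(141/97) = 1, and 97 is prime, so 141 is a quadratic residue mod 97.

yes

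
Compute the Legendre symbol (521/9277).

1

521 ≡ 1 (mod 4), so quadratic reciprocity gives (521/9277) = (9277/521). Reduce: 9277 ≡ 420 (mod 521). Now have (420/521).
Factor out 2: 420 = 2^2·105. Since 521 ≡ 1 (mod 8), (2/521) = +1, and (2/521)^2 = +1. Now have (105/521).
105 ≡ 1 (mod 4), so quadratic reciprocity gives (105/521) = (521/105). Reduce: 521 ≡ 101 (mod 105). Now have (101/105).
101 ≡ 1 (mod 4), so quadratic reciprocity gives (101/105) = (105/101). Reduce: 105 ≡ 4 (mod 101). Now have (4/101).
Factor out 2: 4 = 2^2. Since 101 ≡ 5 (mod 8), (2/101) = -1, and (2/101)^2 = +1. Now have (1/101).
(1/101) = 1. Collecting the sign factors: 1.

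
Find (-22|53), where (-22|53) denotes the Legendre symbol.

-1

(-22|53)
  = (31|53)    [-22 ≡ 31 mod 53]
  = (53|31)    [QR: 53 ≡ 1 mod 4, sign kept]
  = (22|31)    [53 ≡ 22 mod 31]
  = (11|31)    [31 ≡ 7 mod 8 ⇒ (2|31) = +1]
  = -(31|11)    [QR: both ≡ 3 mod 4, sign flips]
  = -(9|11)    [31 ≡ 9 mod 11]
  = -(11|9)    [QR: 9 ≡ 1 mod 4, sign kept]
  = -(2|9)    [11 ≡ 2 mod 9]
  = -(1|9)    [9 ≡ 1 mod 8 ⇒ (2|9) = +1]
  = -1    [(1|9) = 1]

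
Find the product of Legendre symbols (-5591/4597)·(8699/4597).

-1

By multiplicativity, (-5591·8699/4597) = (-5591/4597)·(8699/4597).
First factor (-5591/4597):
(-5591/4597)
  = (3603/4597)    [-5591 ≡ 3603 mod 4597]
  = (4597/3603)    [QR: 4597 ≡ 1 mod 4, sign kept]
  = (994/3603)    [4597 ≡ 994 mod 3603]
  = -(497/3603)    [3603 ≡ 3 mod 8 ⇒ (2/3603) = -1]
  = -(3603/497)    [QR: 497 ≡ 1 mod 4, sign kept]
  = -(124/497)    [3603 ≡ 124 mod 497]
  = -(31/497)    [497 ≡ 1 mod 8 ⇒ (2/497)^2 = +1]
  = -(497/31)    [QR: 497 ≡ 1 mod 4, sign kept]
  = -(1/31)    [497 ≡ 1 mod 31]
  = -1    [(1/31) = 1]
Second factor (8699/4597):
(8699/4597)
  = (4102/4597)    [8699 ≡ 4102 mod 4597]
  = -(2051/4597)    [4597 ≡ 5 mod 8 ⇒ (2/4597) = -1]
  = -(4597/2051)    [QR: 4597 ≡ 1 mod 4, sign kept]
  = -(495/2051)    [4597 ≡ 495 mod 2051]
  = (2051/495)    [QR: both ≡ 3 mod 4, sign flips]
  = (71/495)    [2051 ≡ 71 mod 495]
  = -(495/71)    [QR: both ≡ 3 mod 4, sign flips]
  = -(69/71)    [495 ≡ 69 mod 71]
  = -(71/69)    [QR: 69 ≡ 1 mod 4, sign kept]
  = -(2/69)    [71 ≡ 2 mod 69]
  = (1/69)    [69 ≡ 5 mod 8 ⇒ (2/69) = -1]
  = 1    [(1/69) = 1]
Product: (-1)·(1) = -1.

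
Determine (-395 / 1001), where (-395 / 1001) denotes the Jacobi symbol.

(-395 / 1001)
  = (395 / 1001)    [1001 ≡ 1 mod 4 ⇒ (-1 / 1001) = +1]
  = (1001 / 395)    [QR: 1001 ≡ 1 mod 4, sign kept]
  = (211 / 395)    [1001 ≡ 211 mod 395]
  = -(395 / 211)    [QR: both ≡ 3 mod 4, sign flips]
  = -(184 / 211)    [395 ≡ 184 mod 211]
  = (23 / 211)    [211 ≡ 3 mod 8 ⇒ (2 / 211)^3 = -1]
  = -(211 / 23)    [QR: both ≡ 3 mod 4, sign flips]
  = -(4 / 23)    [211 ≡ 4 mod 23]
  = -(1 / 23)    [23 ≡ 7 mod 8 ⇒ (2 / 23)^2 = +1]
  = -1    [(1 / 23) = 1]

-1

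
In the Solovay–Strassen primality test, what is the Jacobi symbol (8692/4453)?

1

(8692/4453)
  = (4239/4453)    [8692 ≡ 4239 mod 4453]
  = (4453/4239)    [QR: 4453 ≡ 1 mod 4, sign kept]
  = (214/4239)    [4453 ≡ 214 mod 4239]
  = (107/4239)    [4239 ≡ 7 mod 8 ⇒ (2/4239) = +1]
  = -(4239/107)    [QR: both ≡ 3 mod 4, sign flips]
  = -(66/107)    [4239 ≡ 66 mod 107]
  = (33/107)    [107 ≡ 3 mod 8 ⇒ (2/107) = -1]
  = (107/33)    [QR: 33 ≡ 1 mod 4, sign kept]
  = (8/33)    [107 ≡ 8 mod 33]
  = (1/33)    [33 ≡ 1 mod 8 ⇒ (2/33)^3 = +1]
  = 1    [(1/33) = 1]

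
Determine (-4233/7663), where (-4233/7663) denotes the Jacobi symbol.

(-4233/7663)
  = -(4233/7663)    [7663 ≡ 3 mod 4 ⇒ (-1/7663) = -1]
  = -(7663/4233)    [QR: 4233 ≡ 1 mod 4, sign kept]
  = -(3430/4233)    [7663 ≡ 3430 mod 4233]
  = -(1715/4233)    [4233 ≡ 1 mod 8 ⇒ (2/4233) = +1]
  = -(4233/1715)    [QR: 4233 ≡ 1 mod 4, sign kept]
  = -(803/1715)    [4233 ≡ 803 mod 1715]
  = (1715/803)    [QR: both ≡ 3 mod 4, sign flips]
  = (109/803)    [1715 ≡ 109 mod 803]
  = (803/109)    [QR: 109 ≡ 1 mod 4, sign kept]
  = (40/109)    [803 ≡ 40 mod 109]
  = -(5/109)    [109 ≡ 5 mod 8 ⇒ (2/109)^3 = -1]
  = -(109/5)    [QR: 5 ≡ 1 mod 4, sign kept]
  = -(4/5)    [109 ≡ 4 mod 5]
  = -(1/5)    [5 ≡ 5 mod 8 ⇒ (2/5)^2 = +1]
  = -1    [(1/5) = 1]

-1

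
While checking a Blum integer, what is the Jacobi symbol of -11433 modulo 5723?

1

Reduce the numerator: -11433 ≡ 13 (mod 5723), so (-11433/5723) = (13/5723).
13 ≡ 1 (mod 4), so quadratic reciprocity gives (13/5723) = (5723/13). Reduce: 5723 ≡ 3 (mod 13). Now have (3/13).
13 ≡ 1 (mod 4), so quadratic reciprocity gives (3/13) = (13/3). Reduce: 13 ≡ 1 (mod 3). Now have (1/3).
(1/3) = 1. Collecting the sign factors: 1.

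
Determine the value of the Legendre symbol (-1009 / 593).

Reduce the numerator: -1009 ≡ 177 (mod 593), so (-1009 / 593) = (177 / 593).
177 ≡ 1 (mod 4), so quadratic reciprocity gives (177 / 593) = (593 / 177). Reduce: 593 ≡ 62 (mod 177). Now have (62 / 177).
Factor out 2: 62 = 2·31. Since 177 ≡ 1 (mod 8), (2 / 177) = +1. Now have (31 / 177).
177 ≡ 1 (mod 4), so quadratic reciprocity gives (31 / 177) = (177 / 31). Reduce: 177 ≡ 22 (mod 31). Now have (22 / 31).
Factor out 2: 22 = 2·11. Since 31 ≡ 7 (mod 8), (2 / 31) = +1. Now have (11 / 31).
Both 11 ≡ 3 and 31 ≡ 3 (mod 4), so reciprocity gives (11 / 31) = -(31 / 11). Reduce: 31 ≡ 9 (mod 11). Now have -(9 / 11).
9 ≡ 1 (mod 4), so quadratic reciprocity gives (9 / 11) = (11 / 9). Reduce: 11 ≡ 2 (mod 9). Now have -(2 / 9).
Factor out 2: 2 = 2. Since 9 ≡ 1 (mod 8), (2 / 9) = +1. Now have -(1 / 9).
(1 / 9) = 1. Collecting the sign factors: -1.

-1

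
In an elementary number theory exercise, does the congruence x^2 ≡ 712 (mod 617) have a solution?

no

(712/617)
  = (95/617)    [712 ≡ 95 mod 617]
  = (617/95)    [QR: 617 ≡ 1 mod 4, sign kept]
  = (47/95)    [617 ≡ 47 mod 95]
  = -(95/47)    [QR: both ≡ 3 mod 4, sign flips]
  = -(1/47)    [95 ≡ 1 mod 47]
  = -1    [(1/47) = 1]
The Legendre symbol is -1, so x^2 ≡ 712 (mod 617) has no solution.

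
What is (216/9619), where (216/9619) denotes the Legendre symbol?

Factor out 2: 216 = 2^3·27. Since 9619 ≡ 3 (mod 8), (2/9619) = -1, and (2/9619)^3 = -1. Now have -(27/9619).
Both 27 ≡ 3 and 9619 ≡ 3 (mod 4), so reciprocity gives (27/9619) = -(9619/27). Reduce: 9619 ≡ 7 (mod 27). Now have (7/27).
Both 7 ≡ 3 and 27 ≡ 3 (mod 4), so reciprocity gives (7/27) = -(27/7). Reduce: 27 ≡ 6 (mod 7). Now have -(6/7).
Factor out 2: 6 = 2·3. Since 7 ≡ 7 (mod 8), (2/7) = +1. Now have -(3/7).
Both 3 ≡ 3 and 7 ≡ 3 (mod 4), so reciprocity gives (3/7) = -(7/3). Reduce: 7 ≡ 1 (mod 3). Now have (1/3).
(1/3) = 1. Collecting the sign factors: 1.

1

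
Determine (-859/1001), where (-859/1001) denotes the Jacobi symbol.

Reduce the numerator: -859 ≡ 142 (mod 1001), so (-859/1001) = (142/1001).
Factor out 2: 142 = 2·71. Since 1001 ≡ 1 (mod 8), (2/1001) = +1. Now have (71/1001).
1001 ≡ 1 (mod 4), so quadratic reciprocity gives (71/1001) = (1001/71). Reduce: 1001 ≡ 7 (mod 71). Now have (7/71).
Both 7 ≡ 3 and 71 ≡ 3 (mod 4), so reciprocity gives (7/71) = -(71/7). Reduce: 71 ≡ 1 (mod 7). Now have -(1/7).
(1/7) = 1. Collecting the sign factors: -1.

-1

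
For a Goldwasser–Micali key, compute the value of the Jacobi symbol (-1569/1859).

Pull out -1: (-1569/1859) = (-1/1859)·(1569/1859). Since 1859 ≡ 3 (mod 4), (-1/1859) = -1. Now have -(1569/1859).
1569 ≡ 1 (mod 4), so quadratic reciprocity gives (1569/1859) = (1859/1569). Reduce: 1859 ≡ 290 (mod 1569). Now have -(290/1569).
Factor out 2: 290 = 2·145. Since 1569 ≡ 1 (mod 8), (2/1569) = +1. Now have -(145/1569).
145 ≡ 1 (mod 4), so quadratic reciprocity gives (145/1569) = (1569/145). Reduce: 1569 ≡ 119 (mod 145). Now have -(119/145).
145 ≡ 1 (mod 4), so quadratic reciprocity gives (119/145) = (145/119). Reduce: 145 ≡ 26 (mod 119). Now have -(26/119).
Factor out 2: 26 = 2·13. Since 119 ≡ 7 (mod 8), (2/119) = +1. Now have -(13/119).
13 ≡ 1 (mod 4), so quadratic reciprocity gives (13/119) = (119/13). Reduce: 119 ≡ 2 (mod 13). Now have -(2/13).
Factor out 2: 2 = 2. Since 13 ≡ 5 (mod 8), (2/13) = -1. Now have (1/13).
(1/13) = 1. Collecting the sign factors: 1.

1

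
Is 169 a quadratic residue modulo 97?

yes

Reduce the numerator: 169 ≡ 72 (mod 97), so (169|97) = (72|97).
Factor out 2: 72 = 2^3·9. Since 97 ≡ 1 (mod 8), (2|97) = +1, and (2|97)^3 = +1. Now have (9|97).
9 ≡ 1 (mod 4), so quadratic reciprocity gives (9|97) = (97|9). Reduce: 97 ≡ 7 (mod 9). Now have (7|9).
9 ≡ 1 (mod 4), so quadratic reciprocity gives (7|9) = (9|7). Reduce: 9 ≡ 2 (mod 7). Now have (2|7).
Factor out 2: 2 = 2. Since 7 ≡ 7 (mod 8), (2|7) = +1. Now have (1|7).
(1|7) = 1. Collecting the sign factors: 1.
(169|97) = 1, and 97 is prime, so 169 is a quadratic residue mod 97.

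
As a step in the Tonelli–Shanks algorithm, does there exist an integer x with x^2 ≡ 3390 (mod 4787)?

yes

(3390/4787)
  = -(1695/4787)    [4787 ≡ 3 mod 8 ⇒ (2/4787) = -1]
  = (4787/1695)    [QR: both ≡ 3 mod 4, sign flips]
  = (1397/1695)    [4787 ≡ 1397 mod 1695]
  = (1695/1397)    [QR: 1397 ≡ 1 mod 4, sign kept]
  = (298/1397)    [1695 ≡ 298 mod 1397]
  = -(149/1397)    [1397 ≡ 5 mod 8 ⇒ (2/1397) = -1]
  = -(1397/149)    [QR: 149 ≡ 1 mod 4, sign kept]
  = -(56/149)    [1397 ≡ 56 mod 149]
  = (7/149)    [149 ≡ 5 mod 8 ⇒ (2/149)^3 = -1]
  = (149/7)    [QR: 149 ≡ 1 mod 4, sign kept]
  = (2/7)    [149 ≡ 2 mod 7]
  = (1/7)    [7 ≡ 7 mod 8 ⇒ (2/7) = +1]
  = 1    [(1/7) = 1]
The Legendre symbol is 1, so x^2 ≡ 3390 (mod 4787) has solution.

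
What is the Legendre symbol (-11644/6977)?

-1

(-11644/6977)
  = (11644/6977)    [6977 ≡ 1 mod 4 ⇒ (-1/6977) = +1]
  = (4667/6977)    [11644 ≡ 4667 mod 6977]
  = (6977/4667)    [QR: 6977 ≡ 1 mod 4, sign kept]
  = (2310/4667)    [6977 ≡ 2310 mod 4667]
  = -(1155/4667)    [4667 ≡ 3 mod 8 ⇒ (2/4667) = -1]
  = (4667/1155)    [QR: both ≡ 3 mod 4, sign flips]
  = (47/1155)    [4667 ≡ 47 mod 1155]
  = -(1155/47)    [QR: both ≡ 3 mod 4, sign flips]
  = -(27/47)    [1155 ≡ 27 mod 47]
  = (47/27)    [QR: both ≡ 3 mod 4, sign flips]
  = (20/27)    [47 ≡ 20 mod 27]
  = (5/27)    [27 ≡ 3 mod 8 ⇒ (2/27)^2 = +1]
  = (27/5)    [QR: 5 ≡ 1 mod 4, sign kept]
  = (2/5)    [27 ≡ 2 mod 5]
  = -(1/5)    [5 ≡ 5 mod 8 ⇒ (2/5) = -1]
  = -1    [(1/5) = 1]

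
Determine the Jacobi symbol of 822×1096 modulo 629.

-1

By multiplicativity, (822·1096/629) = (822/629)·(1096/629).
First factor (822/629):
(822/629)
  = (193/629)    [822 ≡ 193 mod 629]
  = (629/193)    [QR: 193 ≡ 1 mod 4, sign kept]
  = (50/193)    [629 ≡ 50 mod 193]
  = (25/193)    [193 ≡ 1 mod 8 ⇒ (2/193) = +1]
  = (193/25)    [QR: 25 ≡ 1 mod 4, sign kept]
  = (18/25)    [193 ≡ 18 mod 25]
  = (9/25)    [25 ≡ 1 mod 8 ⇒ (2/25) = +1]
  = (25/9)    [QR: 9 ≡ 1 mod 4, sign kept]
  = (7/9)    [25 ≡ 7 mod 9]
  = (9/7)    [QR: 9 ≡ 1 mod 4, sign kept]
  = (2/7)    [9 ≡ 2 mod 7]
  = (1/7)    [7 ≡ 7 mod 8 ⇒ (2/7) = +1]
  = 1    [(1/7) = 1]
Second factor (1096/629):
(1096/629)
  = (467/629)    [1096 ≡ 467 mod 629]
  = (629/467)    [QR: 629 ≡ 1 mod 4, sign kept]
  = (162/467)    [629 ≡ 162 mod 467]
  = -(81/467)    [467 ≡ 3 mod 8 ⇒ (2/467) = -1]
  = -(467/81)    [QR: 81 ≡ 1 mod 4, sign kept]
  = -(62/81)    [467 ≡ 62 mod 81]
  = -(31/81)    [81 ≡ 1 mod 8 ⇒ (2/81) = +1]
  = -(81/31)    [QR: 81 ≡ 1 mod 4, sign kept]
  = -(19/31)    [81 ≡ 19 mod 31]
  = (31/19)    [QR: both ≡ 3 mod 4, sign flips]
  = (12/19)    [31 ≡ 12 mod 19]
  = (3/19)    [19 ≡ 3 mod 8 ⇒ (2/19)^2 = +1]
  = -(19/3)    [QR: both ≡ 3 mod 4, sign flips]
  = -(1/3)    [19 ≡ 1 mod 3]
  = -1    [(1/3) = 1]
Product: (1)·(-1) = -1.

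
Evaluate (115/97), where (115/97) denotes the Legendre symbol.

Reduce the numerator: 115 ≡ 18 (mod 97), so (115/97) = (18/97).
Factor out 2: 18 = 2·9. Since 97 ≡ 1 (mod 8), (2/97) = +1. Now have (9/97).
9 ≡ 1 (mod 4), so quadratic reciprocity gives (9/97) = (97/9). Reduce: 97 ≡ 7 (mod 9). Now have (7/9).
9 ≡ 1 (mod 4), so quadratic reciprocity gives (7/9) = (9/7). Reduce: 9 ≡ 2 (mod 7). Now have (2/7).
Factor out 2: 2 = 2. Since 7 ≡ 7 (mod 8), (2/7) = +1. Now have (1/7).
(1/7) = 1. Collecting the sign factors: 1.

1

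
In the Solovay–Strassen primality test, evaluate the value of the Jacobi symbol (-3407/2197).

Pull out -1: (-3407/2197) = (-1/2197)·(3407/2197). Since 2197 ≡ 1 (mod 4), (-1/2197) = +1. Now have (3407/2197).
Reduce the numerator: 3407 ≡ 1210 (mod 2197), so (3407/2197) = (1210/2197).
Factor out 2: 1210 = 2·605. Since 2197 ≡ 5 (mod 8), (2/2197) = -1. Now have -(605/2197).
605 ≡ 1 (mod 4), so quadratic reciprocity gives (605/2197) = (2197/605). Reduce: 2197 ≡ 382 (mod 605). Now have -(382/605).
Factor out 2: 382 = 2·191. Since 605 ≡ 5 (mod 8), (2/605) = -1. Now have (191/605).
605 ≡ 1 (mod 4), so quadratic reciprocity gives (191/605) = (605/191). Reduce: 605 ≡ 32 (mod 191). Now have (32/191).
Factor out 2: 32 = 2^5. Since 191 ≡ 7 (mod 8), (2/191) = +1, and (2/191)^5 = +1. Now have (1/191).
(1/191) = 1. Collecting the sign factors: 1.

1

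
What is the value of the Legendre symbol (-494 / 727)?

1

Pull out -1: (-494 / 727) = (-1 / 727)·(494 / 727). Since 727 ≡ 3 (mod 4), (-1 / 727) = -1. Now have -(494 / 727).
Factor out 2: 494 = 2·247. Since 727 ≡ 7 (mod 8), (2 / 727) = +1. Now have -(247 / 727).
Both 247 ≡ 3 and 727 ≡ 3 (mod 4), so reciprocity gives (247 / 727) = -(727 / 247). Reduce: 727 ≡ 233 (mod 247). Now have (233 / 247).
233 ≡ 1 (mod 4), so quadratic reciprocity gives (233 / 247) = (247 / 233). Reduce: 247 ≡ 14 (mod 233). Now have (14 / 233).
Factor out 2: 14 = 2·7. Since 233 ≡ 1 (mod 8), (2 / 233) = +1. Now have (7 / 233).
233 ≡ 1 (mod 4), so quadratic reciprocity gives (7 / 233) = (233 / 7). Reduce: 233 ≡ 2 (mod 7). Now have (2 / 7).
Factor out 2: 2 = 2. Since 7 ≡ 7 (mod 8), (2 / 7) = +1. Now have (1 / 7).
(1 / 7) = 1. Collecting the sign factors: 1.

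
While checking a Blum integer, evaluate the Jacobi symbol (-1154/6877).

1

(-1154/6877)
  = (5723/6877)    [-1154 ≡ 5723 mod 6877]
  = (6877/5723)    [QR: 6877 ≡ 1 mod 4, sign kept]
  = (1154/5723)    [6877 ≡ 1154 mod 5723]
  = -(577/5723)    [5723 ≡ 3 mod 8 ⇒ (2/5723) = -1]
  = -(5723/577)    [QR: 577 ≡ 1 mod 4, sign kept]
  = -(530/577)    [5723 ≡ 530 mod 577]
  = -(265/577)    [577 ≡ 1 mod 8 ⇒ (2/577) = +1]
  = -(577/265)    [QR: 265 ≡ 1 mod 4, sign kept]
  = -(47/265)    [577 ≡ 47 mod 265]
  = -(265/47)    [QR: 265 ≡ 1 mod 4, sign kept]
  = -(30/47)    [265 ≡ 30 mod 47]
  = -(15/47)    [47 ≡ 7 mod 8 ⇒ (2/47) = +1]
  = (47/15)    [QR: both ≡ 3 mod 4, sign flips]
  = (2/15)    [47 ≡ 2 mod 15]
  = (1/15)    [15 ≡ 7 mod 8 ⇒ (2/15) = +1]
  = 1    [(1/15) = 1]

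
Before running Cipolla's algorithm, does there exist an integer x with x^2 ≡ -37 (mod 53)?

yes

(-37/53)
  = (16/53)    [-37 ≡ 16 mod 53]
  = (1/53)    [53 ≡ 5 mod 8 ⇒ (2/53)^4 = +1]
  = 1    [(1/53) = 1]
The Legendre symbol is 1, so x^2 ≡ -37 (mod 53) has solution.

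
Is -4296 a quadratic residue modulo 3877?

(-4296|3877)
  = (4296|3877)    [3877 ≡ 1 mod 4 ⇒ (-1|3877) = +1]
  = (419|3877)    [4296 ≡ 419 mod 3877]
  = (3877|419)    [QR: 3877 ≡ 1 mod 4, sign kept]
  = (106|419)    [3877 ≡ 106 mod 419]
  = -(53|419)    [419 ≡ 3 mod 8 ⇒ (2|419) = -1]
  = -(419|53)    [QR: 53 ≡ 1 mod 4, sign kept]
  = -(48|53)    [419 ≡ 48 mod 53]
  = -(3|53)    [53 ≡ 5 mod 8 ⇒ (2|53)^4 = +1]
  = -(53|3)    [QR: 53 ≡ 1 mod 4, sign kept]
  = -(2|3)    [53 ≡ 2 mod 3]
  = (1|3)    [3 ≡ 3 mod 8 ⇒ (2|3) = -1]
  = 1    [(1|3) = 1]
The Legendre symbol is 1, so x^2 ≡ -4296 (mod 3877) has solution.

yes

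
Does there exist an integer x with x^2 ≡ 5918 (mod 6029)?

yes

(5918/6029)
  = -(2959/6029)    [6029 ≡ 5 mod 8 ⇒ (2/6029) = -1]
  = -(6029/2959)    [QR: 6029 ≡ 1 mod 4, sign kept]
  = -(111/2959)    [6029 ≡ 111 mod 2959]
  = (2959/111)    [QR: both ≡ 3 mod 4, sign flips]
  = (73/111)    [2959 ≡ 73 mod 111]
  = (111/73)    [QR: 73 ≡ 1 mod 4, sign kept]
  = (38/73)    [111 ≡ 38 mod 73]
  = (19/73)    [73 ≡ 1 mod 8 ⇒ (2/73) = +1]
  = (73/19)    [QR: 73 ≡ 1 mod 4, sign kept]
  = (16/19)    [73 ≡ 16 mod 19]
  = (1/19)    [19 ≡ 3 mod 8 ⇒ (2/19)^4 = +1]
  = 1    [(1/19) = 1]
(5918/6029) = 1, and 6029 is prime, so 5918 is a quadratic residue mod 6029.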